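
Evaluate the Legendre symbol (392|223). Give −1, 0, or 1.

First reduce: 392 ≡ 169 (mod 223).
Reciprocity: 169 ≡ 1 and 223 ≡ 3 (mod 4), so (169/223) = +(223/169).
Reduce top mod 169: now compute (54/169).
Pull out 2: since 169 ≡ 1 (mod 8), (2/169) = +1.
Reciprocity: 27 ≡ 3 and 169 ≡ 1 (mod 4), so (27/169) = +(169/27).
Reduce top mod 27: now compute (7/27).
Reciprocity: 7 ≡ 3 and 27 ≡ 3 (mod 4), so (7/27) = −(27/7).
Reduce top mod 7: now compute (6/7).
Pull out 2: since 7 ≡ 7 (mod 8), (2/7) = +1.
Reciprocity: 3 ≡ 3 and 7 ≡ 3 (mod 4), so (3/7) = −(7/3).
Reduce top mod 3: now compute (1/3).
Reached (1/3) = 1. Collecting the sign flips along the way, the symbol is +1.

1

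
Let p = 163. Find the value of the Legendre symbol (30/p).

Euler's criterion: (30/163) ≡ 30^81 (mod 163).
30^2 ≡ 85 (mod 163)
30^4 ≡ 53 (mod 163)
30^8 ≡ 38 (mod 163)
30^16 ≡ 140 (mod 163)
30^32 ≡ 40 (mod 163)
30^64 ≡ 133 (mod 163)
30^81 = 30^(64+16+1) ≡ 162 (mod 163).
Result is 162 ≡ −1, so (30/163) = −1.

-1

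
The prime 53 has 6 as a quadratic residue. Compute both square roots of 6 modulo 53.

18, 35

53 ≡ 1 (mod 4), so we find a root by search.
Trying successive values, 18² = 324 ≡ 6 (mod 53). The other root is 53 − 18 = 35.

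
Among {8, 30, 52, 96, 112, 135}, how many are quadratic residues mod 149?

(8/149) = -1 → non-residue.
(30/149) = +1 → QR.
(52/149) = -1 → non-residue.
(96/149) = +1 → QR.
(112/149) = +1 → QR.
(135/149) = -1 → non-residue.
Total quadratic residues among the 6: 3.

3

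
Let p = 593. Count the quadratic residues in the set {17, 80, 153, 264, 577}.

(17/593) = +1 → QR.
(80/593) = -1 → non-residue.
(153/593) = +1 → QR.
(264/593) = +1 → QR.
(577/593) = +1 → QR.
Total quadratic residues among the 5: 4.

4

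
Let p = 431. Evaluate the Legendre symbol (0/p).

Top reduces to 0: gcd > 1, so the symbol is 0.

0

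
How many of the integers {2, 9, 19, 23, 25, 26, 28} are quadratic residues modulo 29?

(2/29) = -1 → non-residue.
(9/29) = +1 → QR.
(19/29) = -1 → non-residue.
(23/29) = +1 → QR.
(25/29) = +1 → QR.
(26/29) = -1 → non-residue.
(28/29) = +1 → QR.
Total quadratic residues among the 7: 4.

4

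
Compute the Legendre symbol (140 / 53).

Euler's criterion: (140/53) ≡ 34^26 (mod 53).
34^2 ≡ 43 (mod 53)
34^4 ≡ 47 (mod 53)
34^8 ≡ 36 (mod 53)
34^16 ≡ 24 (mod 53)
34^26 = 34^(16+8+2) ≡ 52 (mod 53).
Result is 52 ≡ −1, so (140/53) = −1.

-1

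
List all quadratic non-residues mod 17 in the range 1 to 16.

Square k = 1,…,8 (k and 17−k give the same square):
1²=1, 2²=4, 3²=9, 4²=16, 5²≡8, 6²≡2, 7²≡15, 8²≡13 (mod 17).
The residues are {1, 2, 4, 8, 9, 13, 15, 16}; the non-residues are the remaining 8 nonzero classes.

3,5,6,7,10,11,12,14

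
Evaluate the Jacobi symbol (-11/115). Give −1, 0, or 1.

1

First reduce: -11 ≡ 104 (mod 115).
Pull out 2^3: since 115 ≡ 3 (mod 8), (2/115) = -1, so (2/115)^3 = -1.
Reciprocity: 13 ≡ 1 and 115 ≡ 3 (mod 4), so (13/115) = +(115/13).
Reduce top mod 13: now compute (11/13).
Reciprocity: 11 ≡ 3 and 13 ≡ 1 (mod 4), so (11/13) = +(13/11).
Reduce top mod 11: now compute (2/11).
Pull out 2: since 11 ≡ 3 (mod 8), (2/11) = -1.
Reached (1/11) = 1. Collecting the sign flips along the way, the symbol is +1.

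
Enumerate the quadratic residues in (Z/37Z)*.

1,3,4,7,9,10,11,12,16,21,25,26,27,28,30,33,34,36

Square k = 1,…,18 (k and 37−k give the same square):
1²=1, 2²=4, 3²=9, 4²=16, 5²=25, 6²=36, 7²≡12, 8²≡27, 9²≡7, 10²≡26, 11²≡10, 12²≡33, 13²≡21, 14²≡11, 15²≡3, 16²≡34, 17²≡30, 18²≡28 (mod 37).
So the quadratic residues mod 37 are {1, 3, 4, 7, 9, 10, 11, 12, 16, 21, 25, 26, 27, 28, 30, 33, 34, 36}.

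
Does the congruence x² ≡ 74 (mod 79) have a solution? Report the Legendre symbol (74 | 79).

Euler's criterion: (74/79) ≡ 74^39 (mod 79).
74^2 ≡ 25 (mod 79)
74^4 ≡ 72 (mod 79)
74^8 ≡ 49 (mod 79)
74^16 ≡ 31 (mod 79)
74^32 ≡ 13 (mod 79)
74^39 = 74^(32+4+2+1) ≡ 78 (mod 79).
Result is 78 ≡ −1, so (74/79) = −1.

-1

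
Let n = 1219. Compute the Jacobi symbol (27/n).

Reciprocity: 27 ≡ 3 and 1219 ≡ 3 (mod 4), so (27/1219) = −(1219/27).
Reduce top mod 27: now compute (4/27).
Pull out 2^2: since 27 ≡ 3 (mod 8), (2/27) = -1, so (2/27)^2 = +1.
Reached (1/27) = 1. Collecting the sign flips along the way, the symbol is -1.

-1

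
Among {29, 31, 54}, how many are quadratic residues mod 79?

1

(29/79) = -1 → non-residue.
(31/79) = +1 → QR.
(54/79) = -1 → non-residue.
Total quadratic residues among the 3: 1.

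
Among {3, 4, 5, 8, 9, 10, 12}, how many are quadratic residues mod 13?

(3/13) = +1 → QR.
(4/13) = +1 → QR.
(5/13) = -1 → non-residue.
(8/13) = -1 → non-residue.
(9/13) = +1 → QR.
(10/13) = +1 → QR.
(12/13) = +1 → QR.
Total quadratic residues among the 7: 5.

5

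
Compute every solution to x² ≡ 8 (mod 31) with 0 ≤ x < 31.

Since 31 ≡ 3 (mod 4), a square root of 8 is 8^((31+1)/4) = 8^8 mod 31.
Repeated squaring: 8^2≡2, 8^4≡4, 8^8≡16 (mod 31).
8^8 = 8^(8) ≡ 16 (mod 31).
Check: 16² = 256 ≡ 8 (mod 31). The two roots are 15 and 16.

15, 16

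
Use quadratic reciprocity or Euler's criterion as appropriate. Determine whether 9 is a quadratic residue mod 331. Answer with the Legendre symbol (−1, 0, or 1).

1

Euler's criterion: (9/331) ≡ 9^165 (mod 331).
9^2 ≡ 81 (mod 331)
9^4 ≡ 272 (mod 331)
9^8 ≡ 171 (mod 331)
9^16 ≡ 113 (mod 331)
9^32 ≡ 191 (mod 331)
9^64 ≡ 71 (mod 331)
9^128 ≡ 76 (mod 331)
9^165 = 9^(128+32+4+1) ≡ 1 (mod 331).
Result is 1, so (9/331) = 1.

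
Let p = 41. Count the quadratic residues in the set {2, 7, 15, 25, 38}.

(2/41) = +1 → QR.
(7/41) = -1 → non-residue.
(15/41) = -1 → non-residue.
(25/41) = +1 → QR.
(38/41) = -1 → non-residue.
Total quadratic residues among the 5: 2.

2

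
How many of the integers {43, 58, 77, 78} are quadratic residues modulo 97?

(43/97) = +1 → QR.
(58/97) = -1 → non-residue.
(77/97) = -1 → non-residue.
(78/97) = -1 → non-residue.
Total quadratic residues among the 4: 1.

1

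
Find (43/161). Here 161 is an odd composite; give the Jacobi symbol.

Reciprocity: 43 ≡ 3 and 161 ≡ 1 (mod 4), so (43/161) = +(161/43).
Reduce top mod 43: now compute (32/43).
Pull out 2^5: since 43 ≡ 3 (mod 8), (2/43) = -1, so (2/43)^5 = -1.
Reached (1/43) = 1. Collecting the sign flips along the way, the symbol is -1.

-1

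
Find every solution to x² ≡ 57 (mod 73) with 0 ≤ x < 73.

73 ≡ 1 (mod 4), so we find a root by search.
Trying successive values, 35² = 1225 ≡ 57 (mod 73). The other root is 73 − 35 = 38.

35, 38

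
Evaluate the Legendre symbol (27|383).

1

Reciprocity: 27 ≡ 3 and 383 ≡ 3 (mod 4), so (27/383) = −(383/27).
Reduce top mod 27: now compute (5/27).
Reciprocity: 5 ≡ 1 and 27 ≡ 3 (mod 4), so (5/27) = +(27/5).
Reduce top mod 5: now compute (2/5).
Pull out 2: since 5 ≡ 5 (mod 8), (2/5) = -1.
Reached (1/5) = 1. Collecting the sign flips along the way, the symbol is +1.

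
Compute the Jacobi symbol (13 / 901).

Reciprocity: 13 ≡ 1 and 901 ≡ 1 (mod 4), so (13/901) = +(901/13).
Reduce top mod 13: now compute (4/13).
Pull out 2^2: since 13 ≡ 5 (mod 8), (2/13) = -1, so (2/13)^2 = +1.
Reached (1/13) = 1. Collecting the sign flips along the way, the symbol is +1.

1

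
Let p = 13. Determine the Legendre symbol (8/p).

Pull out 2^3: since 13 ≡ 5 (mod 8), (2/13) = -1, so (2/13)^3 = -1.
Reached (1/13) = 1. Collecting the sign flips along the way, the symbol is -1.

-1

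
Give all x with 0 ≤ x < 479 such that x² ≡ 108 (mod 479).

186, 293

Since 479 ≡ 3 (mod 4), a square root of 108 is 108^((479+1)/4) = 108^120 mod 479.
Repeated squaring: 108^2≡168, 108^4≡442, 108^8≡411, 108^16≡313, 108^32≡253, 108^64≡302 (mod 479).
108^120 = 108^(64+32+16+8) ≡ 293 (mod 479).
Check: 293² = 85849 ≡ 108 (mod 479). The two roots are 186 and 293.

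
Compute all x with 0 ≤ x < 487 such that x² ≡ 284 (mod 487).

166, 321

Since 487 ≡ 3 (mod 4), a square root of 284 is 284^((487+1)/4) = 284^122 mod 487.
Repeated squaring: 284^2≡301, 284^4≡19, 284^8≡361, 284^16≡292, 284^32≡39, 284^64≡60 (mod 487).
284^122 = 284^(64+32+16+8+2) ≡ 166 (mod 487).
Check: 166² = 27556 ≡ 284 (mod 487). The two roots are 166 and 321.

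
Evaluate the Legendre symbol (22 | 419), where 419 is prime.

1

Pull out 2: since 419 ≡ 3 (mod 8), (2/419) = -1.
Reciprocity: 11 ≡ 3 and 419 ≡ 3 (mod 4), so (11/419) = −(419/11).
Reduce top mod 11: now compute (1/11).
Reached (1/11) = 1. Collecting the sign flips along the way, the symbol is +1.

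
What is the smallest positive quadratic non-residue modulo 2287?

(2/2287) = +1, so 2 is a residue.
(3/2287) = −1, so 3 is the smallest positive non-residue mod 2287.

3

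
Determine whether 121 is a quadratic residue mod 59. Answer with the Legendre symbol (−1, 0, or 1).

Euler's criterion: (121/59) ≡ 3^29 (mod 59).
3^2 ≡ 9 (mod 59)
3^4 ≡ 22 (mod 59)
3^8 ≡ 12 (mod 59)
3^16 ≡ 26 (mod 59)
3^29 = 3^(16+8+4+1) ≡ 1 (mod 59).
Result is 1, so (121/59) = 1.

1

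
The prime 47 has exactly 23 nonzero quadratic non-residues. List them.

Square k = 1,…,23 (k and 47−k give the same square):
1²=1, 2²=4, 3²=9, 4²=16, 5²=25, 6²=36, 7²≡2, 8²≡17, 9²≡34, 10²≡6, 11²≡27, 12²≡3, 13²≡28, 14²≡8, 15²≡37, 16²≡21, 17²≡7, 18²≡42, 19²≡32, 20²≡24, 21²≡18, 22²≡14, 23²≡12 (mod 47).
The residues are {1, 2, 3, 4, 6, 7, 8, 9, 12, 14, 16, 17, 18, 21, 24, 25, 27, 28, 32, 34, 36, 37, 42}; the non-residues are the remaining 23 nonzero classes.

5,10,11,13,15,19,20,22,23,26,29,30,31,33,35,38,39,40,41,43,44,45,46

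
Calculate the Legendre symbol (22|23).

-1

Euler's criterion: (22/23) ≡ 22^11 (mod 23).
22^2 ≡ 1 (mod 23)
22^4 ≡ 1 (mod 23)
22^8 ≡ 1 (mod 23)
22^11 = 22^(8+2+1) ≡ 22 (mod 23).
Result is 22 ≡ −1, so (22/23) = −1.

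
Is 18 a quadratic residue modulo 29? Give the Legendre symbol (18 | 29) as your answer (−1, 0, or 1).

Pull out 2: since 29 ≡ 5 (mod 8), (2/29) = -1.
Reciprocity: 9 ≡ 1 and 29 ≡ 1 (mod 4), so (9/29) = +(29/9).
Reduce top mod 9: now compute (2/9).
Pull out 2: since 9 ≡ 1 (mod 8), (2/9) = +1.
Reached (1/9) = 1. Collecting the sign flips along the way, the symbol is -1.

-1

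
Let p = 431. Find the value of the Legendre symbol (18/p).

Pull out 2: since 431 ≡ 7 (mod 8), (2/431) = +1.
Reciprocity: 9 ≡ 1 and 431 ≡ 3 (mod 4), so (9/431) = +(431/9).
Reduce top mod 9: now compute (8/9).
Pull out 2^3: since 9 ≡ 1 (mod 8), (2/9) = +1, so (2/9)^3 = +1.
Reached (1/9) = 1. Collecting the sign flips along the way, the symbol is +1.

1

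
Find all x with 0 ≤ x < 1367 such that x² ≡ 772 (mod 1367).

Since 1367 ≡ 3 (mod 4), a square root of 772 is 772^((1367+1)/4) = 772^342 mod 1367.
Repeated squaring: 772^2≡1339, 772^4≡784, 772^8≡873, 772^16≡710, 772^32≡1044, 772^64≡437, 772^128≡956, 772^256≡780 (mod 1367).
772^342 = 772^(256+64+16+4+2) ≡ 340 (mod 1367).
Check: 340² = 115600 ≡ 772 (mod 1367). The two roots are 340 and 1027.

340, 1027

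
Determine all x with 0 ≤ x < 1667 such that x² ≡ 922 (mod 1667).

Since 1667 ≡ 3 (mod 4), a square root of 922 is 922^((1667+1)/4) = 922^417 mod 1667.
Repeated squaring: 922^2≡1581, 922^4≡728, 922^8≡1545, 922^16≡1548, 922^32≡825, 922^64≡489, 922^128≡740, 922^256≡824 (mod 1667).
922^417 = 922^(256+128+32+1) ≡ 1427 (mod 1667).
Check: 1427² = 2036329 ≡ 922 (mod 1667). The two roots are 240 and 1427.

240, 1427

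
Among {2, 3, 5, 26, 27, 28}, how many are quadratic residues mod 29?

(2/29) = -1 → non-residue.
(3/29) = -1 → non-residue.
(5/29) = +1 → QR.
(26/29) = -1 → non-residue.
(27/29) = -1 → non-residue.
(28/29) = +1 → QR.
Total quadratic residues among the 6: 2.

2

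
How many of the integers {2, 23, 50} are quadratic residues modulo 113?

2

(2/113) = +1 → QR.
(23/113) = -1 → non-residue.
(50/113) = +1 → QR.
Total quadratic residues among the 3: 2.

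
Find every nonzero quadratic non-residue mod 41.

Square k = 1,…,20 (k and 41−k give the same square):
1²=1, 2²=4, 3²=9, 4²=16, 5²=25, 6²=36, 7²≡8, 8²≡23, 9²≡40, 10²≡18, 11²≡39, 12²≡21, 13²≡5, 14²≡32, 15²≡20, 16²≡10, 17²≡2, 18²≡37, 19²≡33, 20²≡31 (mod 41).
The residues are {1, 2, 4, 5, 8, 9, 10, 16, 18, 20, 21, 23, 25, 31, 32, 33, 36, 37, 39, 40}; the non-residues are the remaining 20 nonzero classes.

3,6,7,11,12,13,14,15,17,19,22,24,26,27,28,29,30,34,35,38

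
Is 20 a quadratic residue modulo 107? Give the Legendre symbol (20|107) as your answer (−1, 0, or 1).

-1

Euler's criterion: (20/107) ≡ 20^53 (mod 107).
20^2 ≡ 79 (mod 107)
20^4 ≡ 35 (mod 107)
20^8 ≡ 48 (mod 107)
20^16 ≡ 57 (mod 107)
20^32 ≡ 39 (mod 107)
20^53 = 20^(32+16+4+1) ≡ 106 (mod 107).
Result is 106 ≡ −1, so (20/107) = −1.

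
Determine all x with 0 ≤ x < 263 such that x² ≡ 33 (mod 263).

Since 263 ≡ 3 (mod 4), a square root of 33 is 33^((263+1)/4) = 33^66 mod 263.
Repeated squaring: 33^2≡37, 33^4≡54, 33^8≡23, 33^16≡3, 33^32≡9, 33^64≡81 (mod 263).
33^66 = 33^(64+2) ≡ 104 (mod 263).
Check: 104² = 10816 ≡ 33 (mod 263). The two roots are 104 and 159.

104, 159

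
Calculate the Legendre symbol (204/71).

First reduce: 204 ≡ 62 (mod 71).
Pull out 2: since 71 ≡ 7 (mod 8), (2/71) = +1.
Reciprocity: 31 ≡ 3 and 71 ≡ 3 (mod 4), so (31/71) = −(71/31).
Reduce top mod 31: now compute (9/31).
Reciprocity: 9 ≡ 1 and 31 ≡ 3 (mod 4), so (9/31) = +(31/9).
Reduce top mod 9: now compute (4/9).
Pull out 2^2: since 9 ≡ 1 (mod 8), (2/9) = +1, so (2/9)^2 = +1.
Reached (1/9) = 1. Collecting the sign flips along the way, the symbol is -1.

-1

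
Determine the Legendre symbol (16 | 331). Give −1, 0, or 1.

1

Euler's criterion: (16/331) ≡ 16^165 (mod 331).
16^2 ≡ 256 (mod 331)
16^4 ≡ 329 (mod 331)
16^8 ≡ 4 (mod 331)
16^16 ≡ 16 (mod 331)
16^32 ≡ 256 (mod 331)
16^64 ≡ 329 (mod 331)
16^128 ≡ 4 (mod 331)
16^165 = 16^(128+32+4+1) ≡ 1 (mod 331).
Result is 1, so (16/331) = 1.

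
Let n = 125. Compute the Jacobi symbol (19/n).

Reciprocity: 19 ≡ 3 and 125 ≡ 1 (mod 4), so (19/125) = +(125/19).
Reduce top mod 19: now compute (11/19).
Reciprocity: 11 ≡ 3 and 19 ≡ 3 (mod 4), so (11/19) = −(19/11).
Reduce top mod 11: now compute (8/11).
Pull out 2^3: since 11 ≡ 3 (mod 8), (2/11) = -1, so (2/11)^3 = -1.
Reached (1/11) = 1. Collecting the sign flips along the way, the symbol is +1.

1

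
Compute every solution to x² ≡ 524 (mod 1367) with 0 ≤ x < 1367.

670, 697

Since 1367 ≡ 3 (mod 4), a square root of 524 is 524^((1367+1)/4) = 524^342 mod 1367.
Repeated squaring: 524^2≡1176, 524^4≡939, 524^8≡6, 524^16≡36, 524^32≡1296, 524^64≡940, 524^128≡518, 524^256≡392 (mod 1367).
524^342 = 524^(256+64+16+4+2) ≡ 697 (mod 1367).
Check: 697² = 485809 ≡ 524 (mod 1367). The two roots are 670 and 697.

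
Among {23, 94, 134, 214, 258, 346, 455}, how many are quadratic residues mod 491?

3

(23/491) = -1 → non-residue.
(94/491) = +1 → QR.
(134/491) = +1 → QR.
(214/491) = -1 → non-residue.
(258/491) = -1 → non-residue.
(346/491) = +1 → QR.
(455/491) = -1 → non-residue.
Total quadratic residues among the 7: 3.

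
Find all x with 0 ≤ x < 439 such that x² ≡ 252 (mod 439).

Since 439 ≡ 3 (mod 4), a square root of 252 is 252^((439+1)/4) = 252^110 mod 439.
Repeated squaring: 252^2≡288, 252^4≡412, 252^8≡290, 252^16≡251, 252^32≡224, 252^64≡130 (mod 439).
252^110 = 252^(64+32+8+4+2) ≡ 112 (mod 439).
Check: 112² = 12544 ≡ 252 (mod 439). The two roots are 112 and 327.

112, 327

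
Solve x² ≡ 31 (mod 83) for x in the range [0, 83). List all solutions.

23, 60

Since 83 ≡ 3 (mod 4), a square root of 31 is 31^((83+1)/4) = 31^21 mod 83.
Repeated squaring: 31^2≡48, 31^4≡63, 31^8≡68, 31^16≡59 (mod 83).
31^21 = 31^(16+4+1) ≡ 23 (mod 83).
Check: 23² = 529 ≡ 31 (mod 83). The two roots are 23 and 60.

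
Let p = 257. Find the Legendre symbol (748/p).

First reduce: 748 ≡ 234 (mod 257).
Pull out 2: since 257 ≡ 1 (mod 8), (2/257) = +1.
Reciprocity: 117 ≡ 1 and 257 ≡ 1 (mod 4), so (117/257) = +(257/117).
Reduce top mod 117: now compute (23/117).
Reciprocity: 23 ≡ 3 and 117 ≡ 1 (mod 4), so (23/117) = +(117/23).
Reduce top mod 23: now compute (2/23).
Pull out 2: since 23 ≡ 7 (mod 8), (2/23) = +1.
Reached (1/23) = 1. Collecting the sign flips along the way, the symbol is +1.

1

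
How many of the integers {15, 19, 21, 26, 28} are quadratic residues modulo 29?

1

(15/29) = -1 → non-residue.
(19/29) = -1 → non-residue.
(21/29) = -1 → non-residue.
(26/29) = -1 → non-residue.
(28/29) = +1 → QR.
Total quadratic residues among the 5: 1.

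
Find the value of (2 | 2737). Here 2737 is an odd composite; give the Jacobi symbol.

1

Pull out 2: since 2737 ≡ 1 (mod 8), (2/2737) = +1.
Reached (1/2737) = 1. Collecting the sign flips along the way, the symbol is +1.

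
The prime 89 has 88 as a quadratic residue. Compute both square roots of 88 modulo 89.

34, 55

89 ≡ 1 (mod 4), so we find a root by search.
Trying successive values, 34² = 1156 ≡ 88 (mod 89). The other root is 89 − 34 = 55.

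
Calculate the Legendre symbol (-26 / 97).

Euler's criterion: (-26/97) ≡ 71^48 (mod 97).
71^2 ≡ 94 (mod 97)
71^4 ≡ 9 (mod 97)
71^8 ≡ 81 (mod 97)
71^16 ≡ 62 (mod 97)
71^32 ≡ 61 (mod 97)
71^48 = 71^(32+16) ≡ 96 (mod 97).
Result is 96 ≡ −1, so (-26/97) = −1.

-1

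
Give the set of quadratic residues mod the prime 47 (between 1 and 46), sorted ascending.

Square k = 1,…,23 (k and 47−k give the same square):
1²=1, 2²=4, 3²=9, 4²=16, 5²=25, 6²=36, 7²≡2, 8²≡17, 9²≡34, 10²≡6, 11²≡27, 12²≡3, 13²≡28, 14²≡8, 15²≡37, 16²≡21, 17²≡7, 18²≡42, 19²≡32, 20²≡24, 21²≡18, 22²≡14, 23²≡12 (mod 47).
So the quadratic residues mod 47 are {1, 2, 3, 4, 6, 7, 8, 9, 12, 14, 16, 17, 18, 21, 24, 25, 27, 28, 32, 34, 36, 37, 42}.

1 2 3 4 6 7 8 9 12 14 16 17 18 21 24 25 27 28 32 34 36 37 42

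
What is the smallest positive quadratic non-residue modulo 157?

(2/157) = −1, so 2 is the smallest positive non-residue mod 157.

2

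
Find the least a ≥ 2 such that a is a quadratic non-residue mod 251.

2

(2/251) = −1, so 2 is the smallest positive non-residue mod 251.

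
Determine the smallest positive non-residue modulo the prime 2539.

(2/2539) = −1, so 2 is the smallest positive non-residue mod 2539.

2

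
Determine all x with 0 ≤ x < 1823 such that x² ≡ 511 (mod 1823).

Since 1823 ≡ 3 (mod 4), a square root of 511 is 511^((1823+1)/4) = 511^456 mod 1823.
Repeated squaring: 511^2≡432, 511^4≡678, 511^8≡288, 511^16≡909, 511^32≡462, 511^64≡153, 511^128≡1533, 511^256≡242 (mod 1823).
511^456 = 511^(256+128+64+8) ≡ 1716 (mod 1823).
Check: 1716² = 2944656 ≡ 511 (mod 1823). The two roots are 107 and 1716.

107, 1716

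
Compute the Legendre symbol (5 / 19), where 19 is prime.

1

Euler's criterion: (5/19) ≡ 5^9 (mod 19).
5^2 ≡ 6 (mod 19)
5^4 ≡ 17 (mod 19)
5^8 ≡ 4 (mod 19)
5^9 = 5^(8+1) ≡ 1 (mod 19).
Result is 1, so (5/19) = 1.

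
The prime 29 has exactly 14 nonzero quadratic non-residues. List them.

2, 3, 8, 10, 11, 12, 14, 15, 17, 18, 19, 21, 26, 27

Square k = 1,…,14 (k and 29−k give the same square):
1²=1, 2²=4, 3²=9, 4²=16, 5²=25, 6²≡7, 7²≡20, 8²≡6, 9²≡23, 10²≡13, 11²≡5, 12²≡28, 13²≡24, 14²≡22 (mod 29).
The residues are {1, 4, 5, 6, 7, 9, 13, 16, 20, 22, 23, 24, 25, 28}; the non-residues are the remaining 14 nonzero classes.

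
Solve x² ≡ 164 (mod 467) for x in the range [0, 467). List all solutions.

Since 467 ≡ 3 (mod 4), a square root of 164 is 164^((467+1)/4) = 164^117 mod 467.
Repeated squaring: 164^2≡277, 164^4≡141, 164^8≡267, 164^16≡305, 164^32≡92, 164^64≡58 (mod 467).
164^117 = 164^(64+32+16+4+1) ≡ 121 (mod 467).
Check: 121² = 14641 ≡ 164 (mod 467). The two roots are 121 and 346.

121, 346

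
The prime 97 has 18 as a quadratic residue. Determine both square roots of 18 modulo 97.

42, 55

97 ≡ 1 (mod 4), so we find a root by search.
Trying successive values, 42² = 1764 ≡ 18 (mod 97). The other root is 97 − 42 = 55.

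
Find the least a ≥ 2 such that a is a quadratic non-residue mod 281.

(2/281) = +1, so 2 is a residue.
(3/281) = −1, so 3 is the smallest positive non-residue mod 281.

3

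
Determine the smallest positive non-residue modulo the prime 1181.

2

(2/1181) = −1, so 2 is the smallest positive non-residue mod 1181.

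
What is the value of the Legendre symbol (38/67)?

Pull out 2: since 67 ≡ 3 (mod 8), (2/67) = -1.
Reciprocity: 19 ≡ 3 and 67 ≡ 3 (mod 4), so (19/67) = −(67/19).
Reduce top mod 19: now compute (10/19).
Pull out 2: since 19 ≡ 3 (mod 8), (2/19) = -1.
Reciprocity: 5 ≡ 1 and 19 ≡ 3 (mod 4), so (5/19) = +(19/5).
Reduce top mod 5: now compute (4/5).
Pull out 2^2: since 5 ≡ 5 (mod 8), (2/5) = -1, so (2/5)^2 = +1.
Reached (1/5) = 1. Collecting the sign flips along the way, the symbol is -1.

-1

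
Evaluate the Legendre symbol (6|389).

1

Euler's criterion: (6/389) ≡ 6^194 (mod 389).
6^2 ≡ 36 (mod 389)
6^4 ≡ 129 (mod 389)
6^8 ≡ 303 (mod 389)
6^16 ≡ 5 (mod 389)
6^32 ≡ 25 (mod 389)
6^64 ≡ 236 (mod 389)
6^128 ≡ 69 (mod 389)
6^194 = 6^(128+64+2) ≡ 1 (mod 389).
Result is 1, so (6/389) = 1.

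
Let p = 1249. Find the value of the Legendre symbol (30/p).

Pull out 2: since 1249 ≡ 1 (mod 8), (2/1249) = +1.
Reciprocity: 15 ≡ 3 and 1249 ≡ 1 (mod 4), so (15/1249) = +(1249/15).
Reduce top mod 15: now compute (4/15).
Pull out 2^2: since 15 ≡ 7 (mod 8), (2/15) = +1, so (2/15)^2 = +1.
Reached (1/15) = 1. Collecting the sign flips along the way, the symbol is +1.

1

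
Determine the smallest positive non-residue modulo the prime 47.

(2/47) = +1, so 2 is a residue.
(3/47) = +1, so 3 is a residue.
(4/47) = +1, so 4 is a residue.
(5/47) = −1, so 5 is the smallest positive non-residue mod 47.

5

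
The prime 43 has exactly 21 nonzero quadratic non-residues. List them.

Square k = 1,…,21 (k and 43−k give the same square):
1²=1, 2²=4, 3²=9, 4²=16, 5²=25, 6²=36, 7²≡6, 8²≡21, 9²≡38, 10²≡14, 11²≡35, 12²≡15, 13²≡40, 14²≡24, 15²≡10, 16²≡41, 17²≡31, 18²≡23, 19²≡17, 20²≡13, 21²≡11 (mod 43).
The residues are {1, 4, 6, 9, 10, 11, 13, 14, 15, 16, 17, 21, 23, 24, 25, 31, 35, 36, 38, 40, 41}; the non-residues are the remaining 21 nonzero classes.

2, 3, 5, 7, 8, 12, 18, 19, 20, 22, 26, 27, 28, 29, 30, 32, 33, 34, 37, 39, 42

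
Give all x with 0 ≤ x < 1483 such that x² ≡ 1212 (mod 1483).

Since 1483 ≡ 3 (mod 4), a square root of 1212 is 1212^((1483+1)/4) = 1212^371 mod 1483.
Repeated squaring: 1212^2≡774, 1212^4≡1427, 1212^8≡170, 1212^16≡723, 1212^32≡713, 1212^64≡1183, 1212^128≡1020, 1212^256≡817 (mod 1483).
1212^371 = 1212^(256+64+32+16+2+1) ≡ 1240 (mod 1483).
Check: 1240² = 1537600 ≡ 1212 (mod 1483). The two roots are 243 and 1240.

243, 1240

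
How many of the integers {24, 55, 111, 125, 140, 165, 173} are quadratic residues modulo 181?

4

(24/181) = -1 → non-residue.
(55/181) = +1 → QR.
(111/181) = +1 → QR.
(125/181) = +1 → QR.
(140/181) = -1 → non-residue.
(165/181) = +1 → QR.
(173/181) = -1 → non-residue.
Total quadratic residues among the 7: 4.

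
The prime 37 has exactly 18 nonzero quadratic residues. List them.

Square k = 1,…,18 (k and 37−k give the same square):
1²=1, 2²=4, 3²=9, 4²=16, 5²=25, 6²=36, 7²≡12, 8²≡27, 9²≡7, 10²≡26, 11²≡10, 12²≡33, 13²≡21, 14²≡11, 15²≡3, 16²≡34, 17²≡30, 18²≡28 (mod 37).
So the quadratic residues mod 37 are {1, 3, 4, 7, 9, 10, 11, 12, 16, 21, 25, 26, 27, 28, 30, 33, 34, 36}.

1 3 4 7 9 10 11 12 16 21 25 26 27 28 30 33 34 36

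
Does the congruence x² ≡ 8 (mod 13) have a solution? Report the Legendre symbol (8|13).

-1

Pull out 2^3: since 13 ≡ 5 (mod 8), (2/13) = -1, so (2/13)^3 = -1.
Reached (1/13) = 1. Collecting the sign flips along the way, the symbol is -1.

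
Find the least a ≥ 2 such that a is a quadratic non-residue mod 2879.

(2/2879) = +1, so 2 is a residue.
(3/2879) = +1, so 3 is a residue.
(4/2879) = +1, so 4 is a residue.
(5/2879) = +1, so 5 is a residue.
(6/2879) = +1, so 6 is a residue.
(7/2879) = −1, so 7 is the smallest positive non-residue mod 2879.

7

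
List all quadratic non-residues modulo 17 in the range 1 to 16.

Square k = 1,…,8 (k and 17−k give the same square):
1²=1, 2²=4, 3²=9, 4²=16, 5²≡8, 6²≡2, 7²≡15, 8²≡13 (mod 17).
The residues are {1, 2, 4, 8, 9, 13, 15, 16}; the non-residues are the remaining 8 nonzero classes.

3,5,6,7,10,11,12,14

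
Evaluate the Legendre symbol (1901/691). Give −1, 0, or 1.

-1

First reduce: 1901 ≡ 519 (mod 691).
Reciprocity: 519 ≡ 3 and 691 ≡ 3 (mod 4), so (519/691) = −(691/519).
Reduce top mod 519: now compute (172/519).
Pull out 2^2: since 519 ≡ 7 (mod 8), (2/519) = +1, so (2/519)^2 = +1.
Reciprocity: 43 ≡ 3 and 519 ≡ 3 (mod 4), so (43/519) = −(519/43).
Reduce top mod 43: now compute (3/43).
Reciprocity: 3 ≡ 3 and 43 ≡ 3 (mod 4), so (3/43) = −(43/3).
Reduce top mod 3: now compute (1/3).
Reached (1/3) = 1. Collecting the sign flips along the way, the symbol is -1.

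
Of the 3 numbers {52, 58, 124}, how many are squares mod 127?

2

(52/127) = +1 → QR.
(58/127) = -1 → non-residue.
(124/127) = +1 → QR.
Total quadratic residues among the 3: 2.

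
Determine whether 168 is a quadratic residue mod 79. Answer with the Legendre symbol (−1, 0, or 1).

Euler's criterion: (168/79) ≡ 10^39 (mod 79).
10^2 ≡ 21 (mod 79)
10^4 ≡ 46 (mod 79)
10^8 ≡ 62 (mod 79)
10^16 ≡ 52 (mod 79)
10^32 ≡ 18 (mod 79)
10^39 = 10^(32+4+2+1) ≡ 1 (mod 79).
Result is 1, so (168/79) = 1.

1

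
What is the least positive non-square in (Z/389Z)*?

2

(2/389) = −1, so 2 is the smallest positive non-residue mod 389.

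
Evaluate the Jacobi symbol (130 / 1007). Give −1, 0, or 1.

1

Pull out 2: since 1007 ≡ 7 (mod 8), (2/1007) = +1.
Reciprocity: 65 ≡ 1 and 1007 ≡ 3 (mod 4), so (65/1007) = +(1007/65).
Reduce top mod 65: now compute (32/65).
Pull out 2^5: since 65 ≡ 1 (mod 8), (2/65) = +1, so (2/65)^5 = +1.
Reached (1/65) = 1. Collecting the sign flips along the way, the symbol is +1.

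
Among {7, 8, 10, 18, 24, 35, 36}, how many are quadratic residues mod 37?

3

(7/37) = +1 → QR.
(8/37) = -1 → non-residue.
(10/37) = +1 → QR.
(18/37) = -1 → non-residue.
(24/37) = -1 → non-residue.
(35/37) = -1 → non-residue.
(36/37) = +1 → QR.
Total quadratic residues among the 7: 3.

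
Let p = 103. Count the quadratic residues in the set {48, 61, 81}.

(48/103) = -1 → non-residue.
(61/103) = +1 → QR.
(81/103) = +1 → QR.
Total quadratic residues among the 3: 2.

2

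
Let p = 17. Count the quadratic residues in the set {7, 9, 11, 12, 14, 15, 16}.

3

(7/17) = -1 → non-residue.
(9/17) = +1 → QR.
(11/17) = -1 → non-residue.
(12/17) = -1 → non-residue.
(14/17) = -1 → non-residue.
(15/17) = +1 → QR.
(16/17) = +1 → QR.
Total quadratic residues among the 7: 3.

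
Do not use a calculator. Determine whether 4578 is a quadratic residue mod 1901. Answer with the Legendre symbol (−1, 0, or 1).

1

First reduce: 4578 ≡ 776 (mod 1901).
Pull out 2^3: since 1901 ≡ 5 (mod 8), (2/1901) = -1, so (2/1901)^3 = -1.
Reciprocity: 97 ≡ 1 and 1901 ≡ 1 (mod 4), so (97/1901) = +(1901/97).
Reduce top mod 97: now compute (58/97).
Pull out 2: since 97 ≡ 1 (mod 8), (2/97) = +1.
Reciprocity: 29 ≡ 1 and 97 ≡ 1 (mod 4), so (29/97) = +(97/29).
Reduce top mod 29: now compute (10/29).
Pull out 2: since 29 ≡ 5 (mod 8), (2/29) = -1.
Reciprocity: 5 ≡ 1 and 29 ≡ 1 (mod 4), so (5/29) = +(29/5).
Reduce top mod 5: now compute (4/5).
Pull out 2^2: since 5 ≡ 5 (mod 8), (2/5) = -1, so (2/5)^2 = +1.
Reached (1/5) = 1. Collecting the sign flips along the way, the symbol is +1.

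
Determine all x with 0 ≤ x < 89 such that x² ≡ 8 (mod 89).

89 ≡ 1 (mod 4), so we find a root by search.
Trying successive values, 39² = 1521 ≡ 8 (mod 89). The other root is 89 − 39 = 50.

39, 50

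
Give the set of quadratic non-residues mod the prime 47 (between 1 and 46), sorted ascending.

5,10,11,13,15,19,20,22,23,26,29,30,31,33,35,38,39,40,41,43,44,45,46

Square k = 1,…,23 (k and 47−k give the same square):
1²=1, 2²=4, 3²=9, 4²=16, 5²=25, 6²=36, 7²≡2, 8²≡17, 9²≡34, 10²≡6, 11²≡27, 12²≡3, 13²≡28, 14²≡8, 15²≡37, 16²≡21, 17²≡7, 18²≡42, 19²≡32, 20²≡24, 21²≡18, 22²≡14, 23²≡12 (mod 47).
The residues are {1, 2, 3, 4, 6, 7, 8, 9, 12, 14, 16, 17, 18, 21, 24, 25, 27, 28, 32, 34, 36, 37, 42}; the non-residues are the remaining 23 nonzero classes.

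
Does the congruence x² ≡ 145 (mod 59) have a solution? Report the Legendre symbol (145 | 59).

Euler's criterion: (145/59) ≡ 27^29 (mod 59).
27^2 ≡ 21 (mod 59)
27^4 ≡ 28 (mod 59)
27^8 ≡ 17 (mod 59)
27^16 ≡ 53 (mod 59)
27^29 = 27^(16+8+4+1) ≡ 1 (mod 59).
Result is 1, so (145/59) = 1.

1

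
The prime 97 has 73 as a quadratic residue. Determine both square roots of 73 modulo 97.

97 ≡ 1 (mod 4), so we find a root by search.
Trying successive values, 48² = 2304 ≡ 73 (mod 97). The other root is 97 − 48 = 49.

48, 49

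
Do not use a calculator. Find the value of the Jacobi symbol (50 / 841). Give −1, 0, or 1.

1

Pull out 2: since 841 ≡ 1 (mod 8), (2/841) = +1.
Reciprocity: 25 ≡ 1 and 841 ≡ 1 (mod 4), so (25/841) = +(841/25).
Reduce top mod 25: now compute (16/25).
Pull out 2^4: since 25 ≡ 1 (mod 8), (2/25) = +1, so (2/25)^4 = +1.
Reached (1/25) = 1. Collecting the sign flips along the way, the symbol is +1.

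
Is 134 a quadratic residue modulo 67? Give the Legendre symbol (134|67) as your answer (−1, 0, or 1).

First reduce: 134 ≡ 0 (mod 67).
Top reduces to 0: gcd > 1, so the symbol is 0.

0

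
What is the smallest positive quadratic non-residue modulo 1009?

11

(2/1009) = +1, so 2 is a residue.
(3/1009) = +1, so 3 is a residue.
(4/1009) = +1, so 4 is a residue.
(5/1009) = +1, so 5 is a residue.
(6/1009) = +1, so 6 is a residue.
(7/1009) = +1, so 7 is a residue.
(8/1009) = +1, so 8 is a residue.
(9/1009) = +1, so 9 is a residue.
(10/1009) = +1, so 10 is a residue.
(11/1009) = −1, so 11 is the smallest positive non-residue mod 1009.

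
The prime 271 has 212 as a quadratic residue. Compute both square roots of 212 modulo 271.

Since 271 ≡ 3 (mod 4), a square root of 212 is 212^((271+1)/4) = 212^68 mod 271.
Repeated squaring: 212^2≡229, 212^4≡138, 212^8≡74, 212^16≡56, 212^32≡155, 212^64≡177 (mod 271).
212^68 = 212^(64+4) ≡ 36 (mod 271).
Check: 36² = 1296 ≡ 212 (mod 271). The two roots are 36 and 235.

36, 235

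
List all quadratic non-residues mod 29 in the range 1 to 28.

Square k = 1,…,14 (k and 29−k give the same square):
1²=1, 2²=4, 3²=9, 4²=16, 5²=25, 6²≡7, 7²≡20, 8²≡6, 9²≡23, 10²≡13, 11²≡5, 12²≡28, 13²≡24, 14²≡22 (mod 29).
The residues are {1, 4, 5, 6, 7, 9, 13, 16, 20, 22, 23, 24, 25, 28}; the non-residues are the remaining 14 nonzero classes.

2, 3, 8, 10, 11, 12, 14, 15, 17, 18, 19, 21, 26, 27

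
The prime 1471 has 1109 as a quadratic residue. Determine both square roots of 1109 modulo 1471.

Since 1471 ≡ 3 (mod 4), a square root of 1109 is 1109^((1471+1)/4) = 1109^368 mod 1471.
Repeated squaring: 1109^2≡125, 1109^4≡915, 1109^8≡226, 1109^16≡1062, 1109^32≡1058, 1109^64≡1404, 1109^128≡76, 1109^256≡1363 (mod 1471).
1109^368 = 1109^(256+64+32+16) ≡ 92 (mod 1471).
Check: 92² = 8464 ≡ 1109 (mod 1471). The two roots are 92 and 1379.

92, 1379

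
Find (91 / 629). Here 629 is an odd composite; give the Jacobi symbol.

1

Reciprocity: 91 ≡ 3 and 629 ≡ 1 (mod 4), so (91/629) = +(629/91).
Reduce top mod 91: now compute (83/91).
Reciprocity: 83 ≡ 3 and 91 ≡ 3 (mod 4), so (83/91) = −(91/83).
Reduce top mod 83: now compute (8/83).
Pull out 2^3: since 83 ≡ 3 (mod 8), (2/83) = -1, so (2/83)^3 = -1.
Reached (1/83) = 1. Collecting the sign flips along the way, the symbol is +1.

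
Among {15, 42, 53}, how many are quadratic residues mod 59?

(15/59) = +1 → QR.
(42/59) = -1 → non-residue.
(53/59) = +1 → QR.
Total quadratic residues among the 3: 2.

2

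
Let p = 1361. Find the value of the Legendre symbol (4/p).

1

Pull out 2^2: since 1361 ≡ 1 (mod 8), (2/1361) = +1, so (2/1361)^2 = +1.
Reached (1/1361) = 1. Collecting the sign flips along the way, the symbol is +1.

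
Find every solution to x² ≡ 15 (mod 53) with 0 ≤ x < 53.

53 ≡ 1 (mod 4), so we find a root by search.
Trying successive values, 11² = 121 ≡ 15 (mod 53). The other root is 53 − 11 = 42.

11, 42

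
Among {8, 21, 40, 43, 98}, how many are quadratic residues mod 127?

3

(8/127) = +1 → QR.
(21/127) = +1 → QR.
(40/127) = -1 → non-residue.
(43/127) = -1 → non-residue.
(98/127) = +1 → QR.
Total quadratic residues among the 5: 3.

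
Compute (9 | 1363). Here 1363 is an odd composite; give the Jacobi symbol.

1

Reciprocity: 9 ≡ 1 and 1363 ≡ 3 (mod 4), so (9/1363) = +(1363/9).
Reduce top mod 9: now compute (4/9).
Pull out 2^2: since 9 ≡ 1 (mod 8), (2/9) = +1, so (2/9)^2 = +1.
Reached (1/9) = 1. Collecting the sign flips along the way, the symbol is +1.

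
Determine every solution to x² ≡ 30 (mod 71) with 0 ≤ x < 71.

32, 39

Since 71 ≡ 3 (mod 4), a square root of 30 is 30^((71+1)/4) = 30^18 mod 71.
Repeated squaring: 30^2≡48, 30^4≡32, 30^8≡30, 30^16≡48 (mod 71).
30^18 = 30^(16+2) ≡ 32 (mod 71).
Check: 32² = 1024 ≡ 30 (mod 71). The two roots are 32 and 39.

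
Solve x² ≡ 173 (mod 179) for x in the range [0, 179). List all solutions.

50, 129

Since 179 ≡ 3 (mod 4), a square root of 173 is 173^((179+1)/4) = 173^45 mod 179.
Repeated squaring: 173^2≡36, 173^4≡43, 173^8≡59, 173^16≡80, 173^32≡135 (mod 179).
173^45 = 173^(32+8+4+1) ≡ 129 (mod 179).
Check: 129² = 16641 ≡ 173 (mod 179). The two roots are 50 and 129.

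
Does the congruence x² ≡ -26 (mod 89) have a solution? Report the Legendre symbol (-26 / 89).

First reduce: -26 ≡ 63 (mod 89).
Reciprocity: 63 ≡ 3 and 89 ≡ 1 (mod 4), so (63/89) = +(89/63).
Reduce top mod 63: now compute (26/63).
Pull out 2: since 63 ≡ 7 (mod 8), (2/63) = +1.
Reciprocity: 13 ≡ 1 and 63 ≡ 3 (mod 4), so (13/63) = +(63/13).
Reduce top mod 13: now compute (11/13).
Reciprocity: 11 ≡ 3 and 13 ≡ 1 (mod 4), so (11/13) = +(13/11).
Reduce top mod 11: now compute (2/11).
Pull out 2: since 11 ≡ 3 (mod 8), (2/11) = -1.
Reached (1/11) = 1. Collecting the sign flips along the way, the symbol is -1.

-1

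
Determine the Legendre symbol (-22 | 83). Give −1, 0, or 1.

First reduce: -22 ≡ 61 (mod 83).
Reciprocity: 61 ≡ 1 and 83 ≡ 3 (mod 4), so (61/83) = +(83/61).
Reduce top mod 61: now compute (22/61).
Pull out 2: since 61 ≡ 5 (mod 8), (2/61) = -1.
Reciprocity: 11 ≡ 3 and 61 ≡ 1 (mod 4), so (11/61) = +(61/11).
Reduce top mod 11: now compute (6/11).
Pull out 2: since 11 ≡ 3 (mod 8), (2/11) = -1.
Reciprocity: 3 ≡ 3 and 11 ≡ 3 (mod 4), so (3/11) = −(11/3).
Reduce top mod 3: now compute (2/3).
Pull out 2: since 3 ≡ 3 (mod 8), (2/3) = -1.
Reached (1/3) = 1. Collecting the sign flips along the way, the symbol is +1.

1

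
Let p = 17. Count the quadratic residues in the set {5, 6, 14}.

0

(5/17) = -1 → non-residue.
(6/17) = -1 → non-residue.
(14/17) = -1 → non-residue.
Total quadratic residues among the 3: 0.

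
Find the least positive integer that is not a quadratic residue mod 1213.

2

(2/1213) = −1, so 2 is the smallest positive non-residue mod 1213.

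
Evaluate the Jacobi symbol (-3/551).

First reduce: -3 ≡ 548 (mod 551).
Pull out 2^2: since 551 ≡ 7 (mod 8), (2/551) = +1, so (2/551)^2 = +1.
Reciprocity: 137 ≡ 1 and 551 ≡ 3 (mod 4), so (137/551) = +(551/137).
Reduce top mod 137: now compute (3/137).
Reciprocity: 3 ≡ 3 and 137 ≡ 1 (mod 4), so (3/137) = +(137/3).
Reduce top mod 3: now compute (2/3).
Pull out 2: since 3 ≡ 3 (mod 8), (2/3) = -1.
Reached (1/3) = 1. Collecting the sign flips along the way, the symbol is -1.

-1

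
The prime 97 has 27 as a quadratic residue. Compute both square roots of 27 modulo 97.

30, 67

97 ≡ 1 (mod 4), so we find a root by search.
Trying successive values, 30² = 900 ≡ 27 (mod 97). The other root is 97 − 30 = 67.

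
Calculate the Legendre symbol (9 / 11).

Reciprocity: 9 ≡ 1 and 11 ≡ 3 (mod 4), so (9/11) = +(11/9).
Reduce top mod 9: now compute (2/9).
Pull out 2: since 9 ≡ 1 (mod 8), (2/9) = +1.
Reached (1/9) = 1. Collecting the sign flips along the way, the symbol is +1.

1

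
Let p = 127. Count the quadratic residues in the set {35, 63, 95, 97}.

1

(35/127) = +1 → QR.
(63/127) = -1 → non-residue.
(95/127) = -1 → non-residue.
(97/127) = -1 → non-residue.
Total quadratic residues among the 4: 1.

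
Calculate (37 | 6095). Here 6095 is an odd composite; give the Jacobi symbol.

1

Reciprocity: 37 ≡ 1 and 6095 ≡ 3 (mod 4), so (37/6095) = +(6095/37).
Reduce top mod 37: now compute (27/37).
Reciprocity: 27 ≡ 3 and 37 ≡ 1 (mod 4), so (27/37) = +(37/27).
Reduce top mod 27: now compute (10/27).
Pull out 2: since 27 ≡ 3 (mod 8), (2/27) = -1.
Reciprocity: 5 ≡ 1 and 27 ≡ 3 (mod 4), so (5/27) = +(27/5).
Reduce top mod 5: now compute (2/5).
Pull out 2: since 5 ≡ 5 (mod 8), (2/5) = -1.
Reached (1/5) = 1. Collecting the sign flips along the way, the symbol is +1.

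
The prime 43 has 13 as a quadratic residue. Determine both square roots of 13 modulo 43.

20, 23

Since 43 ≡ 3 (mod 4), a square root of 13 is 13^((43+1)/4) = 13^11 mod 43.
Repeated squaring: 13^2≡40, 13^4≡9, 13^8≡38 (mod 43).
13^11 = 13^(8+2+1) ≡ 23 (mod 43).
Check: 23² = 529 ≡ 13 (mod 43). The two roots are 20 and 23.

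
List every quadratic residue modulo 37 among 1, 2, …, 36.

Square k = 1,…,18 (k and 37−k give the same square):
1²=1, 2²=4, 3²=9, 4²=16, 5²=25, 6²=36, 7²≡12, 8²≡27, 9²≡7, 10²≡26, 11²≡10, 12²≡33, 13²≡21, 14²≡11, 15²≡3, 16²≡34, 17²≡30, 18²≡28 (mod 37).
So the quadratic residues mod 37 are {1, 3, 4, 7, 9, 10, 11, 12, 16, 21, 25, 26, 27, 28, 30, 33, 34, 36}.

1, 3, 4, 7, 9, 10, 11, 12, 16, 21, 25, 26, 27, 28, 30, 33, 34, 36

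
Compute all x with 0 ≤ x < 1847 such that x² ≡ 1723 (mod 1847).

187, 1660

Since 1847 ≡ 3 (mod 4), a square root of 1723 is 1723^((1847+1)/4) = 1723^462 mod 1847.
Repeated squaring: 1723^2≡600, 1723^4≡1682, 1723^8≡1367, 1723^16≡1372, 1723^32≡291, 1723^64≡1566, 1723^128≡1387, 1723^256≡1042 (mod 1847).
1723^462 = 1723^(256+128+64+8+4+2) ≡ 1660 (mod 1847).
Check: 1660² = 2755600 ≡ 1723 (mod 1847). The two roots are 187 and 1660.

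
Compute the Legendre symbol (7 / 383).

1

Euler's criterion: (7/383) ≡ 7^191 (mod 383).
7^2 ≡ 49 (mod 383)
7^4 ≡ 103 (mod 383)
7^8 ≡ 268 (mod 383)
7^16 ≡ 203 (mod 383)
7^32 ≡ 228 (mod 383)
7^64 ≡ 279 (mod 383)
7^128 ≡ 92 (mod 383)
7^191 = 7^(128+32+16+8+4+2+1) ≡ 1 (mod 383).
Result is 1, so (7/383) = 1.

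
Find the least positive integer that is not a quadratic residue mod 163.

2

(2/163) = −1, so 2 is the smallest positive non-residue mod 163.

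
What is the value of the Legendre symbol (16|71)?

Pull out 2^4: since 71 ≡ 7 (mod 8), (2/71) = +1, so (2/71)^4 = +1.
Reached (1/71) = 1. Collecting the sign flips along the way, the symbol is +1.

1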